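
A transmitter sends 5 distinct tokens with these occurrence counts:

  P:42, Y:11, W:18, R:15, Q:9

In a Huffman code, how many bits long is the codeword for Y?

3

Huffman merges, smallest pair first:
Q(9) + Y(11) → 20
R(15) + W(18) → 33
20 + 33 → 53
P(42) + 53 → 95
The subtree containing Y is merged 3 times, so code length = 3.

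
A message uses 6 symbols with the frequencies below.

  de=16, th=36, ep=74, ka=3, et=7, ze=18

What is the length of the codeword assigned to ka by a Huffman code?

5

Repeatedly merge the two smallest:
merge ka(3) and et(7): 10
merge 10 and de(16): 26
merge ze(18) and 26: 44
merge th(36) and 44: 80
merge ep(74) and 80: 154
The subtree containing ka is merged 5 times, so code length = 5.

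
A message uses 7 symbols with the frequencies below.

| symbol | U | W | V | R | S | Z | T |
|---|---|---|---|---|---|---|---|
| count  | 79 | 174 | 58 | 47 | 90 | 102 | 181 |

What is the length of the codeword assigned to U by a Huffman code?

3

Build the tree from the bottom:
R(47) + V(58) → 105
U(79) + S(90) → 169
Z(102) + 105 → 207
169 + W(174) → 343
T(181) + 207 → 388
343 + 388 → 731
U sits 3 levels below the root, so its codeword is 3 bits.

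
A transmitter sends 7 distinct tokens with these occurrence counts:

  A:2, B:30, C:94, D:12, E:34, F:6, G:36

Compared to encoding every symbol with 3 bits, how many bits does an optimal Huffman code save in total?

160

Fixed-length: 3 bits × 214 symbols = 642 bits.
Huffman merges:
A(2) + F(6) → 8
8 + D(12) → 20
20 + B(30) → 50
E(34) + G(36) → 70
50 + 70 → 120
C(94) + 120 → 214
Huffman total = 8 + 20 + 50 + 70 + 120 + 214 = 482 bits.
Saving = 642 − 482 = 160 bits.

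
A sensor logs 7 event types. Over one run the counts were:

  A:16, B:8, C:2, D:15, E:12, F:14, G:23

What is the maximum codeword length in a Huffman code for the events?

4

Merge the two lowest-weight nodes at each step:
C(2) + B(8) → 10
10 + E(12) → 22
F(14) + D(15) → 29
A(16) + 22 → 38
G(23) + 29 → 52
38 + 52 → 90
The first pair merged (C, B) ends up deepest, at depth 4.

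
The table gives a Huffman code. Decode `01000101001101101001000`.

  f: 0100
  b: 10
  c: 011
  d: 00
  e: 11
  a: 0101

Read left to right; each codeword is recognised as soon as it completes (prefix code):
  0100→f | 0101→a | 00→d | 11→e | 011→c | 0100→f | 10→b | 00→d
Decoded message: fadecfbd

fadecfbd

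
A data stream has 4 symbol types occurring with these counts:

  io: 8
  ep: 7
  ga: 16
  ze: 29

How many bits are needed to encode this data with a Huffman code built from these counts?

106

Greedily combine the two least-frequent nodes:
merge ep(7) and io(8): 15
merge 15 and ga(16): 31
merge ze(29) and 31: 60
The encoded length is the sum of every internal node's weight: 15 + 31 + 60 = 106 bits.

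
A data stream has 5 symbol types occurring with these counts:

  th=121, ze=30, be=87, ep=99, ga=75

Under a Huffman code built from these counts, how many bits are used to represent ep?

Huffman merges, smallest pair first:
merge ze(30) and ga(75): 105
merge be(87) and ep(99): 186
merge 105 and th(121): 226
merge 186 and 226: 412
ep sits 2 levels below the root, so its codeword is 2 bits.

2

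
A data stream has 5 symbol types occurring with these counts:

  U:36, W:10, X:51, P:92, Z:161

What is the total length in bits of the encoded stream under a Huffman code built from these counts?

682

Merge the two smallest weights repeatedly:
combine W(10), U(36) → 46
combine 46, X(51) → 97
combine P(92), 97 → 189
combine Z(161), 189 → 350
The encoded length is the sum of every internal node's weight: 46 + 97 + 189 + 350 = 682 bits.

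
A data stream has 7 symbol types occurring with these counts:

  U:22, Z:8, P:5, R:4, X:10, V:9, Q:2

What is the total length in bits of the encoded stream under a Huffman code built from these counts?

Merge the two smallest weights repeatedly:
Q(2) + R(4) → 6
P(5) + 6 → 11
Z(8) + V(9) → 17
X(10) + 11 → 21
17 + 21 → 38
U(22) + 38 → 60
Total encoded bits = sum of merged weights = 6 + 11 + 17 + 21 + 38 + 60 = 153.

153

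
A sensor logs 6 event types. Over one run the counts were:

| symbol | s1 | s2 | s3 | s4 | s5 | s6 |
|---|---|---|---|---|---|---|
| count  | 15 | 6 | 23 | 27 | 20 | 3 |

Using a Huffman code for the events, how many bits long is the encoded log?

Build the Huffman tree bottom-up:
merge s6(3) and s2(6): 9
merge 9 and s1(15): 24
merge s5(20) and s3(23): 43
merge 24 and s4(27): 51
merge 43 and 51: 94
The encoded length is the sum of every internal node's weight: 9 + 24 + 43 + 51 + 94 = 221 bits.

221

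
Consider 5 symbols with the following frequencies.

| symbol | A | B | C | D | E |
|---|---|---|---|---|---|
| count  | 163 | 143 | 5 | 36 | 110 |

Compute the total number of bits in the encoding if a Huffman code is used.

Greedily combine the two least-frequent nodes:
combine C(5), D(36) → 41
combine 41, E(110) → 151
combine B(143), 151 → 294
combine A(163), 294 → 457
Each symbol's bit-cost is frequency × depth; summing gives 943 bits (equivalently 41 + 151 + 294 + 457).

943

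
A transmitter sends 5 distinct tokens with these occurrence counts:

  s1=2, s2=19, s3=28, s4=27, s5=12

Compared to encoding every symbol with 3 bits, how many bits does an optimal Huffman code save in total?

Fixed-length: 3 bits × 88 symbols = 264 bits.
Huffman merges:
merge s1(2) and s5(12): 14
merge 14 and s2(19): 33
merge s4(27) and s3(28): 55
merge 33 and 55: 88
Huffman total = 14 + 33 + 55 + 88 = 190 bits.
Saving = 264 − 190 = 74 bits.

74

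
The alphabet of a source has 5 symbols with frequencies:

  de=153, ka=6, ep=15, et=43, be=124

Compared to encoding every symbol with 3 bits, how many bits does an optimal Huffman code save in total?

Fixed-length: 3 bits × 341 symbols = 1023 bits.
Huffman merges:
combine ka(6), ep(15) → 21
combine 21, et(43) → 64
combine 64, be(124) → 188
combine de(153), 188 → 341
Huffman total = 21 + 64 + 188 + 341 = 614 bits.
Saving = 1023 − 614 = 409 bits.

409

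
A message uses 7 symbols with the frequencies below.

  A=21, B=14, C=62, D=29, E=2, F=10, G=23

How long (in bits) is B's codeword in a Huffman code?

Build the tree from the bottom:
combine E(2), F(10) → 12
combine 12, B(14) → 26
combine A(21), G(23) → 44
combine 26, D(29) → 55
combine 44, 55 → 99
combine C(62), 99 → 161
B sits 4 levels below the root, so its codeword is 4 bits.

4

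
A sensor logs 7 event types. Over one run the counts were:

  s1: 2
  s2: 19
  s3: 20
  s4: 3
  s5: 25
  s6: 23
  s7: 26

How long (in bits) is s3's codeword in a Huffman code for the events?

Repeatedly merge the two smallest:
merge s1(2) and s4(3): 5
merge 5 and s2(19): 24
merge s3(20) and s6(23): 43
merge 24 and s5(25): 49
merge s7(26) and 43: 69
merge 49 and 69: 118
The subtree containing s3 is merged 3 times, so code length = 3.

3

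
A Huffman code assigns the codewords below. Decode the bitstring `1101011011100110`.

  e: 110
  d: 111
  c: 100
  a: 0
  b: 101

ebbeae

Read left to right; each codeword is recognised as soon as it completes (prefix code):
  110→e | 101→b | 101→b | 110→e | 0→a | 110→e
Decoded message: ebbeae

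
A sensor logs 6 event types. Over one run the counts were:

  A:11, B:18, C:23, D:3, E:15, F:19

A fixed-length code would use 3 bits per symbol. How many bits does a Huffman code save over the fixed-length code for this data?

46

Fixed-length: 3 bits × 89 symbols = 267 bits.
Huffman merges:
combine D(3), A(11) → 14
combine 14, E(15) → 29
combine B(18), F(19) → 37
combine C(23), 29 → 52
combine 37, 52 → 89
Huffman total = 14 + 29 + 37 + 52 + 89 = 221 bits.
Saving = 267 − 221 = 46 bits.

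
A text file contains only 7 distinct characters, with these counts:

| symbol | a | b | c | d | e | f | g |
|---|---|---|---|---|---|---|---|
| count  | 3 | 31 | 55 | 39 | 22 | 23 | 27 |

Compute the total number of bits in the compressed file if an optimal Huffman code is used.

Merge the two smallest weights repeatedly:
a(3) + e(22) → 25
f(23) + 25 → 48
g(27) + b(31) → 58
d(39) + 48 → 87
c(55) + 58 → 113
87 + 113 → 200
Each symbol's bit-cost is frequency × depth; summing gives 531 bits (equivalently 25 + 48 + 58 + 87 + 113 + 200).

531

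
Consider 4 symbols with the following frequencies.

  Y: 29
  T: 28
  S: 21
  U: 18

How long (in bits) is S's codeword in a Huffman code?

Huffman merges, smallest pair first:
merge U(18) and S(21): 39
merge T(28) and Y(29): 57
merge 39 and 57: 96
S's leaf is at depth 2, giving a 2-bit codeword.

2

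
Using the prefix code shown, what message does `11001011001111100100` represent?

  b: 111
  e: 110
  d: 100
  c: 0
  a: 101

ecadbecd

Read left to right; each codeword is recognised as soon as it completes (prefix code):
  110→e | 0→c | 101→a | 100→d | 111→b | 110→e | 0→c | 100→d
Decoded message: ecadbecd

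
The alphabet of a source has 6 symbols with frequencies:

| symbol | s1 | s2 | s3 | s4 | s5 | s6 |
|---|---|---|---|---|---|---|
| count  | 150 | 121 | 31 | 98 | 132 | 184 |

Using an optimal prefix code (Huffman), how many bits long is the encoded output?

Build the Huffman tree bottom-up:
merge s3(31) and s4(98): 129
merge s2(121) and 129: 250
merge s5(132) and s1(150): 282
merge s6(184) and 250: 434
merge 282 and 434: 716
Total encoded bits = sum of merged weights = 129 + 250 + 282 + 434 + 716 = 1811.

1811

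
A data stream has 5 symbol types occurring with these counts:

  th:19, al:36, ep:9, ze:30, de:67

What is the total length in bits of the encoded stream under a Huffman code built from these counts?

Build the Huffman tree bottom-up:
merge ep(9) and th(19): 28
merge 28 and ze(30): 58
merge al(36) and 58: 94
merge de(67) and 94: 161
The encoded length is the sum of every internal node's weight: 28 + 58 + 94 + 161 = 341 bits.

341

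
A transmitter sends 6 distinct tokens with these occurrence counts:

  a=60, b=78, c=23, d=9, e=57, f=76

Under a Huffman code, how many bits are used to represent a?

2

Build the tree from the bottom:
combine d(9), c(23) → 32
combine 32, e(57) → 89
combine a(60), f(76) → 136
combine b(78), 89 → 167
combine 136, 167 → 303
The subtree containing a is merged 2 times, so code length = 2.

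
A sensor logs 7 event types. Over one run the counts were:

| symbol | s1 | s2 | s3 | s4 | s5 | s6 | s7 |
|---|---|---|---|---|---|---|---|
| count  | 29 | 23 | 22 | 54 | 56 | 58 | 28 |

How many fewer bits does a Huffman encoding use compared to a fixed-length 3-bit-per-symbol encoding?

69

Fixed-length: 3 bits × 270 symbols = 810 bits.
Huffman merges:
combine s3(22), s2(23) → 45
combine s7(28), s1(29) → 57
combine 45, s4(54) → 99
combine s5(56), 57 → 113
combine s6(58), 99 → 157
combine 113, 157 → 270
Huffman total = 45 + 57 + 99 + 113 + 157 + 270 = 741 bits.
Saving = 810 − 741 = 69 bits.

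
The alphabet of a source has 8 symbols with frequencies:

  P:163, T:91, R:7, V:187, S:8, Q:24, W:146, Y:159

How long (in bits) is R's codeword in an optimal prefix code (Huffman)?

6

Repeatedly merge the two smallest:
R(7) + S(8) → 15
15 + Q(24) → 39
39 + T(91) → 130
130 + W(146) → 276
Y(159) + P(163) → 322
V(187) + 276 → 463
322 + 463 → 785
R sits 6 levels below the root, so its codeword is 6 bits.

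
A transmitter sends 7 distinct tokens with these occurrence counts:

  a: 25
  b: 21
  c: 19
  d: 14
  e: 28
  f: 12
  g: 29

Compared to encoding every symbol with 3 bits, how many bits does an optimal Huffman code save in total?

Fixed-length: 3 bits × 148 symbols = 444 bits.
Huffman merges:
f(12) + d(14) → 26
c(19) + b(21) → 40
a(25) + 26 → 51
e(28) + g(29) → 57
40 + 51 → 91
57 + 91 → 148
Huffman total = 26 + 40 + 51 + 57 + 91 + 148 = 413 bits.
Saving = 444 − 413 = 31 bits.

31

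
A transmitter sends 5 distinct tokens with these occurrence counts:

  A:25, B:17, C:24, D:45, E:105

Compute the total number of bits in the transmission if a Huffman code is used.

434

Build the Huffman tree bottom-up:
combine B(17), C(24) → 41
combine A(25), 41 → 66
combine D(45), 66 → 111
combine E(105), 111 → 216
Each symbol's bit-cost is frequency × depth; summing gives 434 bits (equivalently 41 + 66 + 111 + 216).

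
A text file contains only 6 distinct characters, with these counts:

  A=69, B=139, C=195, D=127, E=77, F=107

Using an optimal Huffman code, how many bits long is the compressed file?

Build the Huffman tree bottom-up:
combine A(69), E(77) → 146
combine F(107), D(127) → 234
combine B(139), 146 → 285
combine C(195), 234 → 429
combine 285, 429 → 714
Total encoded bits = sum of merged weights = 146 + 234 + 285 + 429 + 714 = 1808.

1808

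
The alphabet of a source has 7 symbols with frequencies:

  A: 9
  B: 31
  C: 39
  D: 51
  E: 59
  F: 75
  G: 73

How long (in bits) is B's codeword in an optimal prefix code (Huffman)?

4

Build the tree from the bottom:
merge A(9) and B(31): 40
merge C(39) and 40: 79
merge D(51) and E(59): 110
merge G(73) and F(75): 148
merge 79 and 110: 189
merge 148 and 189: 337
B sits 4 levels below the root, so its codeword is 4 bits.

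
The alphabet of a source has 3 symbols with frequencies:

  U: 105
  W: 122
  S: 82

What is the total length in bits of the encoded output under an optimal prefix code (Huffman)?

496

Greedily combine the two least-frequent nodes:
S(82) + U(105) → 187
W(122) + 187 → 309
The encoded length is the sum of every internal node's weight: 187 + 309 = 496 bits.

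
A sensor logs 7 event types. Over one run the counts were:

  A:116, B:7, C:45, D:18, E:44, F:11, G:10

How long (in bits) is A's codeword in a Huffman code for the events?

Repeatedly merge the two smallest:
merge B(7) and G(10): 17
merge F(11) and 17: 28
merge D(18) and 28: 46
merge E(44) and C(45): 89
merge 46 and 89: 135
merge A(116) and 135: 251
A sits one level below the root: a 1-bit codeword.

1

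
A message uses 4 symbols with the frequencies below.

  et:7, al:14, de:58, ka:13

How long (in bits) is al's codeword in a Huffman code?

Huffman merges, smallest pair first:
et(7) + ka(13) → 20
al(14) + 20 → 34
34 + de(58) → 92
al sits 2 levels below the root, so its codeword is 2 bits.

2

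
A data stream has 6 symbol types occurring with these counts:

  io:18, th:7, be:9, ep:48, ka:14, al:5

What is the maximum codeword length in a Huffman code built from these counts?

4

Merge the two lowest-weight nodes at each step:
combine al(5), th(7) → 12
combine be(9), 12 → 21
combine ka(14), io(18) → 32
combine 21, 32 → 53
combine ep(48), 53 → 101
The rarest symbols sit at the bottom; the longest codeword is 4 bits.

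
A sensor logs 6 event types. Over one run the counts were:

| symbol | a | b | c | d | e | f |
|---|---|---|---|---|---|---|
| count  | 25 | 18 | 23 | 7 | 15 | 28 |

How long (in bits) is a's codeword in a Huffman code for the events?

Huffman merges, smallest pair first:
combine d(7), e(15) → 22
combine b(18), 22 → 40
combine c(23), a(25) → 48
combine f(28), 40 → 68
combine 48, 68 → 116
The subtree containing a is merged 2 times, so code length = 2.

2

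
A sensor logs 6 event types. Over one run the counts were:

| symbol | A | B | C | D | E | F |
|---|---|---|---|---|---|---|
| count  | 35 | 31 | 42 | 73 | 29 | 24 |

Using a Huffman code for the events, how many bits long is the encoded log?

Merge the two smallest weights repeatedly:
F(24) + E(29) → 53
B(31) + A(35) → 66
C(42) + 53 → 95
66 + D(73) → 139
95 + 139 → 234
The encoded length is the sum of every internal node's weight: 53 + 66 + 95 + 139 + 234 = 587 bits.

587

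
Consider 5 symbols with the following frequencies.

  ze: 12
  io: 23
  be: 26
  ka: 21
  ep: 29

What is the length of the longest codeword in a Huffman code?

Merge the two lowest-weight nodes at each step:
ze(12) + ka(21) → 33
io(23) + be(26) → 49
ep(29) + 33 → 62
49 + 62 → 111
Maximum depth reached is 3.

3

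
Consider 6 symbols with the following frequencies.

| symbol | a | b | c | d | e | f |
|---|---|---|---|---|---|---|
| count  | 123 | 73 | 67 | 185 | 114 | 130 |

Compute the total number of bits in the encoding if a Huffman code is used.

1761

Greedily combine the two least-frequent nodes:
merge c(67) and b(73): 140
merge e(114) and a(123): 237
merge f(130) and 140: 270
merge d(185) and 237: 422
merge 270 and 422: 692
Total encoded bits = sum of merged weights = 140 + 237 + 270 + 422 + 692 = 1761.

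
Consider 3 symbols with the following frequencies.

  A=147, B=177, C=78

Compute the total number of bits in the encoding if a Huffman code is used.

Build the Huffman tree bottom-up:
merge C(78) and A(147): 225
merge B(177) and 225: 402
Total encoded bits = sum of merged weights = 225 + 402 = 627.

627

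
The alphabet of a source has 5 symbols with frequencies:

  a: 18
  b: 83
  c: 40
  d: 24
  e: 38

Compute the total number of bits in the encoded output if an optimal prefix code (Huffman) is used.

Merge the two smallest weights repeatedly:
merge a(18) and d(24): 42
merge e(38) and c(40): 78
merge 42 and 78: 120
merge b(83) and 120: 203
Total encoded bits = sum of merged weights = 42 + 78 + 120 + 203 = 443.

443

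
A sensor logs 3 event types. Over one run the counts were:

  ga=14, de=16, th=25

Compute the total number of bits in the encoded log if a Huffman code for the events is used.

85

Greedily combine the two least-frequent nodes:
merge ga(14) and de(16): 30
merge th(25) and 30: 55
Total encoded bits = sum of merged weights = 30 + 55 = 85.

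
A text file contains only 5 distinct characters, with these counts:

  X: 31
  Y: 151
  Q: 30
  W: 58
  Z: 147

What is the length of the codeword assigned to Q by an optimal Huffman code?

4

Huffman merges, smallest pair first:
Q(30) + X(31) → 61
W(58) + 61 → 119
119 + Z(147) → 266
Y(151) + 266 → 417
Q sits 4 levels below the root, so its codeword is 4 bits.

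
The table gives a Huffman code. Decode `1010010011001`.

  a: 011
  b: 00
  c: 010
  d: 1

dccabd

Read left to right; each codeword is recognised as soon as it completes (prefix code):
  1→d | 010→c | 010→c | 011→a | 00→b | 1→d
Decoded message: dccabd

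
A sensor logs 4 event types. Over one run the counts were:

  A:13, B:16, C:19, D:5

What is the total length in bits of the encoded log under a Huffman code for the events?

105

Merge the two smallest weights repeatedly:
D(5) + A(13) → 18
B(16) + 18 → 34
C(19) + 34 → 53
The encoded length is the sum of every internal node's weight: 18 + 34 + 53 = 105 bits.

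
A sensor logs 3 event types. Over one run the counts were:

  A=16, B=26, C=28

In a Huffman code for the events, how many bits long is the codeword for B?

Huffman merges, smallest pair first:
combine A(16), B(26) → 42
combine C(28), 42 → 70
B sits 2 levels below the root, so its codeword is 2 bits.

2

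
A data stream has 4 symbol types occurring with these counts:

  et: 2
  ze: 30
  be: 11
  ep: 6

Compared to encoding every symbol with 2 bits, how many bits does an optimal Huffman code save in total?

Fixed-length: 2 bits × 49 symbols = 98 bits.
Huffman merges:
combine et(2), ep(6) → 8
combine 8, be(11) → 19
combine 19, ze(30) → 49
Huffman total = 8 + 19 + 49 = 76 bits.
Saving = 98 − 76 = 22 bits.

22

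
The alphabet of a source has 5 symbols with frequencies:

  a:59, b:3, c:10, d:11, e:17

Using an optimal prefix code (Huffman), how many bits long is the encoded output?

Build the Huffman tree bottom-up:
combine b(3), c(10) → 13
combine d(11), 13 → 24
combine e(17), 24 → 41
combine 41, a(59) → 100
The encoded length is the sum of every internal node's weight: 13 + 24 + 41 + 100 = 178 bits.

178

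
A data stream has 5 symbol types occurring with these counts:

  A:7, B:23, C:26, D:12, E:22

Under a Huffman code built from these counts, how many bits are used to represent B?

Repeatedly merge the two smallest:
A(7) + D(12) → 19
19 + E(22) → 41
B(23) + C(26) → 49
41 + 49 → 90
B sits 2 levels below the root, so its codeword is 2 bits.

2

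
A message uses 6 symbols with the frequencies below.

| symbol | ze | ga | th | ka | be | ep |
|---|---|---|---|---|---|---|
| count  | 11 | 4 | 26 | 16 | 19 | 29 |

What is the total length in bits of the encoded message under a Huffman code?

256

Merge the two smallest weights repeatedly:
ga(4) + ze(11) → 15
15 + ka(16) → 31
be(19) + th(26) → 45
ep(29) + 31 → 60
45 + 60 → 105
The encoded length is the sum of every internal node's weight: 15 + 31 + 45 + 60 + 105 = 256 bits.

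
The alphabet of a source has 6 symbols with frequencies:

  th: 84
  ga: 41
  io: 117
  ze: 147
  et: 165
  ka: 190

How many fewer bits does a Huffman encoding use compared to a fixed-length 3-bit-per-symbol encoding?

377

Fixed-length: 3 bits × 744 symbols = 2232 bits.
Huffman merges:
merge ga(41) and th(84): 125
merge io(117) and 125: 242
merge ze(147) and et(165): 312
merge ka(190) and 242: 432
merge 312 and 432: 744
Huffman total = 125 + 242 + 312 + 432 + 744 = 1855 bits.
Saving = 2232 − 1855 = 377 bits.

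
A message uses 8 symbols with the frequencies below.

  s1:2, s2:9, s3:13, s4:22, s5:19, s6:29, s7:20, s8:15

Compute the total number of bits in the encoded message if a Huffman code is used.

369

Build the Huffman tree bottom-up:
combine s1(2), s2(9) → 11
combine 11, s3(13) → 24
combine s8(15), s5(19) → 34
combine s7(20), s4(22) → 42
combine 24, s6(29) → 53
combine 34, 42 → 76
combine 53, 76 → 129
Each symbol's bit-cost is frequency × depth; summing gives 369 bits (equivalently 11 + 24 + 34 + 42 + 53 + 76 + 129).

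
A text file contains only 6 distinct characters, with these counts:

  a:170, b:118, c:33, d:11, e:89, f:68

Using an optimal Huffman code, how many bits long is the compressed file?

1134

Greedily combine the two least-frequent nodes:
combine d(11), c(33) → 44
combine 44, f(68) → 112
combine e(89), 112 → 201
combine b(118), a(170) → 288
combine 201, 288 → 489
The encoded length is the sum of every internal node's weight: 44 + 112 + 201 + 288 + 489 = 1134 bits.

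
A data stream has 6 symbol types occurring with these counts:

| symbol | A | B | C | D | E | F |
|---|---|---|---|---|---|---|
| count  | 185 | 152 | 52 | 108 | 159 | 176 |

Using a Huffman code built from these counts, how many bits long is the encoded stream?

Greedily combine the two least-frequent nodes:
C(52) + D(108) → 160
B(152) + E(159) → 311
160 + F(176) → 336
A(185) + 311 → 496
336 + 496 → 832
Total encoded bits = sum of merged weights = 160 + 311 + 336 + 496 + 832 = 2135.

2135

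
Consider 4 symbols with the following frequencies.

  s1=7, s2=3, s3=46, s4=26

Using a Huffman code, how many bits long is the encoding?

128

Merge the two smallest weights repeatedly:
s2(3) + s1(7) → 10
10 + s4(26) → 36
36 + s3(46) → 82
Total encoded bits = sum of merged weights = 10 + 36 + 82 = 128.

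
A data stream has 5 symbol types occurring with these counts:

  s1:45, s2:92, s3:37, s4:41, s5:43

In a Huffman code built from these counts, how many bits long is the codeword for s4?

Build the tree from the bottom:
s3(37) + s4(41) → 78
s5(43) + s1(45) → 88
78 + 88 → 166
s2(92) + 166 → 258
s4's leaf is at depth 3, giving a 3-bit codeword.

3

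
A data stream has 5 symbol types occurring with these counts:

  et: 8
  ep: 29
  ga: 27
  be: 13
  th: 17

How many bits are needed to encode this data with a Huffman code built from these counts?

Build the Huffman tree bottom-up:
merge et(8) and be(13): 21
merge th(17) and 21: 38
merge ga(27) and ep(29): 56
merge 38 and 56: 94
Each symbol's bit-cost is frequency × depth; summing gives 209 bits (equivalently 21 + 38 + 56 + 94).

209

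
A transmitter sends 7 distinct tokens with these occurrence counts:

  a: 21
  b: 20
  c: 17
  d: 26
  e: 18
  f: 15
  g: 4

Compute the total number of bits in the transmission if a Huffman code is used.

335

Build the Huffman tree bottom-up:
merge g(4) and f(15): 19
merge c(17) and e(18): 35
merge 19 and b(20): 39
merge a(21) and d(26): 47
merge 35 and 39: 74
merge 47 and 74: 121
The encoded length is the sum of every internal node's weight: 19 + 35 + 39 + 47 + 74 + 121 = 335 bits.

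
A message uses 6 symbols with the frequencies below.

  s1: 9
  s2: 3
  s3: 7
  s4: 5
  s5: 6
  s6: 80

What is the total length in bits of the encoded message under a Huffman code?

Merge the two smallest weights repeatedly:
merge s2(3) and s4(5): 8
merge s5(6) and s3(7): 13
merge 8 and s1(9): 17
merge 13 and 17: 30
merge 30 and s6(80): 110
Total encoded bits = sum of merged weights = 8 + 13 + 17 + 30 + 110 = 178.

178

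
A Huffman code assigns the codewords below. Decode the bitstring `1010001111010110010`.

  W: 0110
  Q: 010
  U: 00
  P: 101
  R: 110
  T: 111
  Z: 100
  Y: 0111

PUYPWQ

Read left to right; each codeword is recognised as soon as it completes (prefix code):
  101→P | 00→U | 0111→Y | 101→P | 0110→W | 010→Q
Decoded message: PUYPWQ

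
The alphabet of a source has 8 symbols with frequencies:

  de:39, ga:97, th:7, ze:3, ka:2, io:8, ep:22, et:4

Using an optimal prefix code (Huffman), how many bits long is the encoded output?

366

Build the Huffman tree bottom-up:
combine ka(2), ze(3) → 5
combine et(4), 5 → 9
combine th(7), io(8) → 15
combine 9, 15 → 24
combine ep(22), 24 → 46
combine de(39), 46 → 85
combine 85, ga(97) → 182
The encoded length is the sum of every internal node's weight: 5 + 9 + 15 + 24 + 46 + 85 + 182 = 366 bits.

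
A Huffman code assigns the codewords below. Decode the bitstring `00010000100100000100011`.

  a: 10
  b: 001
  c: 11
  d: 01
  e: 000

eaeadebec

Read left to right; each codeword is recognised as soon as it completes (prefix code):
  000→e | 10→a | 000→e | 10→a | 01→d | 000→e | 001→b | 000→e | 11→c
Decoded message: eaeadebec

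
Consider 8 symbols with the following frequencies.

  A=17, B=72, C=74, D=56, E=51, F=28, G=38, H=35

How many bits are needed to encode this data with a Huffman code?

1084

Merge the two smallest weights repeatedly:
A(17) + F(28) → 45
H(35) + G(38) → 73
45 + E(51) → 96
D(56) + B(72) → 128
73 + C(74) → 147
96 + 128 → 224
147 + 224 → 371
Each symbol's bit-cost is frequency × depth; summing gives 1084 bits (equivalently 45 + 73 + 96 + 128 + 147 + 224 + 371).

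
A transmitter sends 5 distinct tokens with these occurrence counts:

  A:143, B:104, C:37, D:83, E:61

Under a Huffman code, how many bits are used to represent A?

2

Huffman merges, smallest pair first:
combine C(37), E(61) → 98
combine D(83), 98 → 181
combine B(104), A(143) → 247
combine 181, 247 → 428
A's leaf is at depth 2, giving a 2-bit codeword.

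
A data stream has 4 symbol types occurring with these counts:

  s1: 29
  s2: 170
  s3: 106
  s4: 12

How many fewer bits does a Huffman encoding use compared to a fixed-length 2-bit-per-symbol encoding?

Fixed-length: 2 bits × 317 symbols = 634 bits.
Huffman merges:
combine s4(12), s1(29) → 41
combine 41, s3(106) → 147
combine 147, s2(170) → 317
Huffman total = 41 + 147 + 317 = 505 bits.
Saving = 634 − 505 = 129 bits.

129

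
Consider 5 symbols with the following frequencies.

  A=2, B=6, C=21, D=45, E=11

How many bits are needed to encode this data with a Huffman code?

Greedily combine the two least-frequent nodes:
A(2) + B(6) → 8
8 + E(11) → 19
19 + C(21) → 40
40 + D(45) → 85
The encoded length is the sum of every internal node's weight: 8 + 19 + 40 + 85 = 152 bits.

152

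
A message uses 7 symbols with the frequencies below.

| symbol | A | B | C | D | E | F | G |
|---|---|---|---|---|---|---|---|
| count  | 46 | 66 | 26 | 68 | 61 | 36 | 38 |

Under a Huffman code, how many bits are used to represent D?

2

Build the tree from the bottom:
C(26) + F(36) → 62
G(38) + A(46) → 84
E(61) + 62 → 123
B(66) + D(68) → 134
84 + 123 → 207
134 + 207 → 341
D's leaf is at depth 2, giving a 2-bit codeword.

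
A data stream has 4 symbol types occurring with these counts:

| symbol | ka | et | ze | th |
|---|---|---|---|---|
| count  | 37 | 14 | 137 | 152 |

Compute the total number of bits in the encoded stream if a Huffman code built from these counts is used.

Build the Huffman tree bottom-up:
combine et(14), ka(37) → 51
combine 51, ze(137) → 188
combine th(152), 188 → 340
The encoded length is the sum of every internal node's weight: 51 + 188 + 340 = 579 bits.

579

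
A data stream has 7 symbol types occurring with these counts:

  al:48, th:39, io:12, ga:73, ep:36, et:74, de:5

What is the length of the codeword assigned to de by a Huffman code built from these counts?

4

Huffman merges, smallest pair first:
combine de(5), io(12) → 17
combine 17, ep(36) → 53
combine th(39), al(48) → 87
combine 53, ga(73) → 126
combine et(74), 87 → 161
combine 126, 161 → 287
de's leaf is at depth 4, giving a 4-bit codeword.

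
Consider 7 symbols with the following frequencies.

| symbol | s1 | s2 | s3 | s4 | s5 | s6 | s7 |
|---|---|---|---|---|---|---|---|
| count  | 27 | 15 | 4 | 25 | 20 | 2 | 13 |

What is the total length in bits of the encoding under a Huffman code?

271

Merge the two smallest weights repeatedly:
s6(2) + s3(4) → 6
6 + s7(13) → 19
s2(15) + 19 → 34
s5(20) + s4(25) → 45
s1(27) + 34 → 61
45 + 61 → 106
The encoded length is the sum of every internal node's weight: 6 + 19 + 34 + 45 + 61 + 106 = 271 bits.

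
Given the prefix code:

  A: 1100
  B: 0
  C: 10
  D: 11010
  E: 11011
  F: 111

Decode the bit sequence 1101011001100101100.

DAACA

Read left to right; each codeword is recognised as soon as it completes (prefix code):
  11010→D | 1100→A | 1100→A | 10→C | 1100→A
Decoded message: DAACA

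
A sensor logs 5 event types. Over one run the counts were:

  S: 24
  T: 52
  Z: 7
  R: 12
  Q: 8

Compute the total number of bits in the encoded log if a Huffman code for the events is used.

196

Merge the two smallest weights repeatedly:
merge Z(7) and Q(8): 15
merge R(12) and 15: 27
merge S(24) and 27: 51
merge 51 and T(52): 103
Each symbol's bit-cost is frequency × depth; summing gives 196 bits (equivalently 15 + 27 + 51 + 103).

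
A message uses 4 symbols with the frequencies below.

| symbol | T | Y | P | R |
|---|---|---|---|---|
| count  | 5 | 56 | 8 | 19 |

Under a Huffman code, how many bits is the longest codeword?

3

Merge the two lowest-weight nodes at each step:
T(5) + P(8) → 13
13 + R(19) → 32
32 + Y(56) → 88
Maximum depth reached is 3.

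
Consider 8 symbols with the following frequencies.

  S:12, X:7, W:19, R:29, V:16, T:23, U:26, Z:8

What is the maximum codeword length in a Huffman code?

4

Merge the two lowest-weight nodes at each step:
merge X(7) and Z(8): 15
merge S(12) and 15: 27
merge V(16) and W(19): 35
merge T(23) and U(26): 49
merge 27 and R(29): 56
merge 35 and 49: 84
merge 56 and 84: 140
Maximum depth reached is 4.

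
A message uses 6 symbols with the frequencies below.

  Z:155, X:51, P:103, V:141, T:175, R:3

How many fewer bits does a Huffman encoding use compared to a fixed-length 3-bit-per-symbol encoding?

Fixed-length: 3 bits × 628 symbols = 1884 bits.
Huffman merges:
R(3) + X(51) → 54
54 + P(103) → 157
V(141) + Z(155) → 296
157 + T(175) → 332
296 + 332 → 628
Huffman total = 54 + 157 + 296 + 332 + 628 = 1467 bits.
Saving = 1884 − 1467 = 417 bits.

417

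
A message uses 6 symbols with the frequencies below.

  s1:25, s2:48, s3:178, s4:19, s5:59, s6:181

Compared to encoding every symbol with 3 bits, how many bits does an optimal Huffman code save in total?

Fixed-length: 3 bits × 510 symbols = 1530 bits.
Huffman merges:
merge s4(19) and s1(25): 44
merge 44 and s2(48): 92
merge s5(59) and 92: 151
merge 151 and s3(178): 329
merge s6(181) and 329: 510
Huffman total = 44 + 92 + 151 + 329 + 510 = 1126 bits.
Saving = 1530 − 1126 = 404 bits.

404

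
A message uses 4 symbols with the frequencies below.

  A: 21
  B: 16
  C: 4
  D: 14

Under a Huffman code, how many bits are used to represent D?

Repeatedly merge the two smallest:
merge C(4) and D(14): 18
merge B(16) and 18: 34
merge A(21) and 34: 55
The subtree containing D is merged 3 times, so code length = 3.

3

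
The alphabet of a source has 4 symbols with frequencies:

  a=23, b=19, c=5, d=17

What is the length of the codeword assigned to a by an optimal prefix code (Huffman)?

Huffman merges, smallest pair first:
c(5) + d(17) → 22
b(19) + 22 → 41
a(23) + 41 → 64
a sits one level below the root: a 1-bit codeword.

1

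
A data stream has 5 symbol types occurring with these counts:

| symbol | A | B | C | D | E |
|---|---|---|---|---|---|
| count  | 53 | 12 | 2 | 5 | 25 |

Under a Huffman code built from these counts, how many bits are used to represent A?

Huffman merges, smallest pair first:
merge C(2) and D(5): 7
merge 7 and B(12): 19
merge 19 and E(25): 44
merge 44 and A(53): 97
A is merged only at the final step, so code length = 1.

1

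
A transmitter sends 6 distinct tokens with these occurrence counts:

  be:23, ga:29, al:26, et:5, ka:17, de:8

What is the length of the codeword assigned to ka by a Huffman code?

Repeatedly merge the two smallest:
et(5) + de(8) → 13
13 + ka(17) → 30
be(23) + al(26) → 49
ga(29) + 30 → 59
49 + 59 → 108
The subtree containing ka is merged 3 times, so code length = 3.

3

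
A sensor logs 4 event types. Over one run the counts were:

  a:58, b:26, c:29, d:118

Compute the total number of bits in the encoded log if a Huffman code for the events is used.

399

Greedily combine the two least-frequent nodes:
merge b(26) and c(29): 55
merge 55 and a(58): 113
merge 113 and d(118): 231
Total encoded bits = sum of merged weights = 55 + 113 + 231 = 399.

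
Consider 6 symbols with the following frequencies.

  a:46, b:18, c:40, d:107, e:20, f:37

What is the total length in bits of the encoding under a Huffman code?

Greedily combine the two least-frequent nodes:
merge b(18) and e(20): 38
merge f(37) and 38: 75
merge c(40) and a(46): 86
merge 75 and 86: 161
merge d(107) and 161: 268
Each symbol's bit-cost is frequency × depth; summing gives 628 bits (equivalently 38 + 75 + 86 + 161 + 268).

628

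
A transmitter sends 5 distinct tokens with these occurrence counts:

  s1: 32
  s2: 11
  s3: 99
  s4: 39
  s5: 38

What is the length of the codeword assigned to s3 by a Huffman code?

1

Build the tree from the bottom:
combine s2(11), s1(32) → 43
combine s5(38), s4(39) → 77
combine 43, 77 → 120
combine s3(99), 120 → 219
s3 is a child of the root — depth 1, so its codeword is a single bit.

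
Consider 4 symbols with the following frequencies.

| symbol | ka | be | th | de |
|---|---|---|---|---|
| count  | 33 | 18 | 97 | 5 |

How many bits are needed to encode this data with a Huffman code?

232

Merge the two smallest weights repeatedly:
merge de(5) and be(18): 23
merge 23 and ka(33): 56
merge 56 and th(97): 153
The encoded length is the sum of every internal node's weight: 23 + 56 + 153 = 232 bits.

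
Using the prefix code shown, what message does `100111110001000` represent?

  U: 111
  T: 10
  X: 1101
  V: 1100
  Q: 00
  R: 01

Read left to right; each codeword is recognised as soon as it completes (prefix code):
  10→T | 01→R | 111→U | 10→T | 00→Q | 10→T | 00→Q
Decoded message: TRUTQTQ

TRUTQTQ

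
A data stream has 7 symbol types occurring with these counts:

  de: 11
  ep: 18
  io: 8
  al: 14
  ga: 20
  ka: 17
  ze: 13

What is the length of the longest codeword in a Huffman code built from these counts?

Merge the two lowest-weight nodes at each step:
merge io(8) and de(11): 19
merge ze(13) and al(14): 27
merge ka(17) and ep(18): 35
merge 19 and ga(20): 39
merge 27 and 35: 62
merge 39 and 62: 101
Maximum depth reached is 3.

3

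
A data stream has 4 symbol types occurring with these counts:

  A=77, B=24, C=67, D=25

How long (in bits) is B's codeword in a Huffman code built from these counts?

Huffman merges, smallest pair first:
B(24) + D(25) → 49
49 + C(67) → 116
A(77) + 116 → 193
The subtree containing B is merged 3 times, so code length = 3.

3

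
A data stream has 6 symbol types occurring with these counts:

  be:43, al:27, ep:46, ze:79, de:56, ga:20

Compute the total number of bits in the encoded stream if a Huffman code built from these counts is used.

678

Merge the two smallest weights repeatedly:
ga(20) + al(27) → 47
be(43) + ep(46) → 89
47 + de(56) → 103
ze(79) + 89 → 168
103 + 168 → 271
The encoded length is the sum of every internal node's weight: 47 + 89 + 103 + 168 + 271 = 678 bits.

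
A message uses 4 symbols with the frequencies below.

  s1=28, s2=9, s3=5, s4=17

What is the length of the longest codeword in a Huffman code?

Merge the two lowest-weight nodes at each step:
merge s3(5) and s2(9): 14
merge 14 and s4(17): 31
merge s1(28) and 31: 59
Maximum depth reached is 3.

3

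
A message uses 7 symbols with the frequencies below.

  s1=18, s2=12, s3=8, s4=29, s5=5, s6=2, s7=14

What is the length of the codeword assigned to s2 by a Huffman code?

3

Huffman merges, smallest pair first:
combine s6(2), s5(5) → 7
combine 7, s3(8) → 15
combine s2(12), s7(14) → 26
combine 15, s1(18) → 33
combine 26, s4(29) → 55
combine 33, 55 → 88
The subtree containing s2 is merged 3 times, so code length = 3.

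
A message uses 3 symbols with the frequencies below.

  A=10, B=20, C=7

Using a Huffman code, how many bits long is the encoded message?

54

Build the Huffman tree bottom-up:
merge C(7) and A(10): 17
merge 17 and B(20): 37
Total encoded bits = sum of merged weights = 17 + 37 = 54.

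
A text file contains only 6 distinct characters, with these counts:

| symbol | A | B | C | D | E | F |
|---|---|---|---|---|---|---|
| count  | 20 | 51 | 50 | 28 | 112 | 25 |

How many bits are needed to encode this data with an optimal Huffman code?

679

Greedily combine the two least-frequent nodes:
combine A(20), F(25) → 45
combine D(28), 45 → 73
combine C(50), B(51) → 101
combine 73, 101 → 174
combine E(112), 174 → 286
Total encoded bits = sum of merged weights = 45 + 73 + 101 + 174 + 286 = 679.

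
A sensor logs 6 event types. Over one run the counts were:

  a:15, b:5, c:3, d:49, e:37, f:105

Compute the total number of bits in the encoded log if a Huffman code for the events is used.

414

Build the Huffman tree bottom-up:
c(3) + b(5) → 8
8 + a(15) → 23
23 + e(37) → 60
d(49) + 60 → 109
f(105) + 109 → 214
Total encoded bits = sum of merged weights = 8 + 23 + 60 + 109 + 214 = 414.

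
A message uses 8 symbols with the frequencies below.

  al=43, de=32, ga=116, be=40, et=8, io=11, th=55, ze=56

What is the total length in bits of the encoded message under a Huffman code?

Greedily combine the two least-frequent nodes:
merge et(8) and io(11): 19
merge 19 and de(32): 51
merge be(40) and al(43): 83
merge 51 and th(55): 106
merge ze(56) and 83: 139
merge 106 and ga(116): 222
merge 139 and 222: 361
Total encoded bits = sum of merged weights = 19 + 51 + 83 + 106 + 139 + 222 + 361 = 981.

981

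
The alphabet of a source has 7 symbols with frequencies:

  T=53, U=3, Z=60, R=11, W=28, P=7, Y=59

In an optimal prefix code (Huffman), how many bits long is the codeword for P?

5

Huffman merges, smallest pair first:
combine U(3), P(7) → 10
combine 10, R(11) → 21
combine 21, W(28) → 49
combine 49, T(53) → 102
combine Y(59), Z(60) → 119
combine 102, 119 → 221
P's leaf is at depth 5, giving a 5-bit codeword.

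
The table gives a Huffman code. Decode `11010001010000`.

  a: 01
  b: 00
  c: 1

ccabaabb

Read left to right; each codeword is recognised as soon as it completes (prefix code):
  1→c | 1→c | 01→a | 00→b | 01→a | 01→a | 00→b | 00→b
Decoded message: ccabaabb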